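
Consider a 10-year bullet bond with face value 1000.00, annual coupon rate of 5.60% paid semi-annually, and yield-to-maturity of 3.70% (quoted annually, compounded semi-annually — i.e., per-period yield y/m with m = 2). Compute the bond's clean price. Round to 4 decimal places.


Answer: Price = 1157.6109

Derivation:
Coupon per period c = face * coupon_rate / m = 28.000000
Periods per year m = 2; per-period yield y/m = 0.018500
Number of cashflows N = 20
Cashflows (t years, CF_t, discount factor 1/(1+y/m)^(m*t), PV):
  t = 0.5000: CF_t = 28.000000, DF = 0.981836, PV = 27.491409
  t = 1.0000: CF_t = 28.000000, DF = 0.964002, PV = 26.992056
  t = 1.5000: CF_t = 28.000000, DF = 0.946492, PV = 26.501773
  t = 2.0000: CF_t = 28.000000, DF = 0.929300, PV = 26.020396
  t = 2.5000: CF_t = 28.000000, DF = 0.912420, PV = 25.547762
  t = 3.0000: CF_t = 28.000000, DF = 0.895847, PV = 25.083713
  t = 3.5000: CF_t = 28.000000, DF = 0.879575, PV = 24.628094
  t = 4.0000: CF_t = 28.000000, DF = 0.863598, PV = 24.180750
  t = 4.5000: CF_t = 28.000000, DF = 0.847912, PV = 23.741532
  t = 5.0000: CF_t = 28.000000, DF = 0.832510, PV = 23.310291
  t = 5.5000: CF_t = 28.000000, DF = 0.817389, PV = 22.886884
  t = 6.0000: CF_t = 28.000000, DF = 0.802542, PV = 22.471167
  t = 6.5000: CF_t = 28.000000, DF = 0.787964, PV = 22.063002
  t = 7.0000: CF_t = 28.000000, DF = 0.773652, PV = 21.662250
  t = 7.5000: CF_t = 28.000000, DF = 0.759599, PV = 21.268778
  t = 8.0000: CF_t = 28.000000, DF = 0.745802, PV = 20.882452
  t = 8.5000: CF_t = 28.000000, DF = 0.732255, PV = 20.503144
  t = 9.0000: CF_t = 28.000000, DF = 0.718954, PV = 20.130726
  t = 9.5000: CF_t = 28.000000, DF = 0.705895, PV = 19.765072
  t = 10.0000: CF_t = 1028.000000, DF = 0.693074, PV = 712.479623
Price P = sum_t PV_t = 1157.610873


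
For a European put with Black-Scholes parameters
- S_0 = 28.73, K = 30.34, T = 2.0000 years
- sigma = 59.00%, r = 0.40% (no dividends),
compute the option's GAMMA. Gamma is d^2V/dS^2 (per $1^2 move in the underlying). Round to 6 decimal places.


Answer: Gamma = 0.015590

Derivation:
d1 = 0.3614333155; d2 = -0.4729526863
phi(d1) = 0.3737173358; exp(-qT) = 1.0000000000; exp(-rT) = 0.9920319148
Gamma = exp(-qT) * phi(d1) / (S * sigma * sqrt(T)) = 1.0000000000 * 0.3737173358 / (28.7300 * 0.5900 * 1.4142135624) = 0.015590


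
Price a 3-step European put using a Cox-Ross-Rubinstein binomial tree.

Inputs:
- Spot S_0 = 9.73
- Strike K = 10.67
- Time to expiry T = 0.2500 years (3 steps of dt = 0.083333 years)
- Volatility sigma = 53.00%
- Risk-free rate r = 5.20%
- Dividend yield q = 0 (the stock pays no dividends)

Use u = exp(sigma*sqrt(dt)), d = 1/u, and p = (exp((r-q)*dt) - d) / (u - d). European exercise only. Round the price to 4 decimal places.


dt = T/N = 0.083333
u = exp(sigma*sqrt(dt)) = 1.165322; d = 1/u = 0.858132
p = (exp((r-q)*dt) - d) / (u - d) = 0.475962
Discount per step: exp(-r*dt) = 0.995676
Stock lattice S(k, i) with i counting down-moves:
  k=0: S(0,0) = 9.7300
  k=1: S(1,0) = 11.3386; S(1,1) = 8.3496
  k=2: S(2,0) = 13.2131; S(2,1) = 9.7300; S(2,2) = 7.1651
  k=3: S(3,0) = 15.3975; S(3,1) = 11.3386; S(3,2) = 8.3496; S(3,3) = 6.1486
Terminal payoffs V(N, i) = max(K - S_T, 0):
  V(3,0) = 0.000000; V(3,1) = 0.000000; V(3,2) = 2.320380; V(3,3) = 4.521424
Backward induction: V(k, i) = exp(-r*dt) * [p * V(k+1, i) + (1-p) * V(k+1, i+1)].
  V(2,0) = exp(-r*dt) * [p*0.000000 + (1-p)*0.000000] = 0.000000
  V(2,1) = exp(-r*dt) * [p*0.000000 + (1-p)*2.320380] = 1.210710
  V(2,2) = exp(-r*dt) * [p*2.320380 + (1-p)*4.521424] = 3.458790
  V(1,0) = exp(-r*dt) * [p*0.000000 + (1-p)*1.210710] = 0.631715
  V(1,1) = exp(-r*dt) * [p*1.210710 + (1-p)*3.458790] = 2.378460
  V(0,0) = exp(-r*dt) * [p*0.631715 + (1-p)*2.378460] = 1.540386

Answer: Price = V(0,0) = 1.5404


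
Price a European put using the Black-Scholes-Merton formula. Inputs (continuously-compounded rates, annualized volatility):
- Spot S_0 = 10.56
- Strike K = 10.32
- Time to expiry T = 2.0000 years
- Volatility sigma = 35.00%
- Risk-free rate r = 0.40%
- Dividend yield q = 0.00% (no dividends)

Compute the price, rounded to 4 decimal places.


Answer: Price = 1.8754

Derivation:
d1 = (ln(S/K) + (r - q + 0.5*sigma^2) * T) / (sigma * sqrt(T)) = 0.31009565
d2 = d1 - sigma * sqrt(T) = -0.18487909
exp(-rT) = 0.99203191; exp(-qT) = 1.00000000
P = K * exp(-rT) * N(-d2) - S_0 * exp(-qT) * N(-d1)
N(-d1) = 0.37824411; N(-d2) = 0.57333806
P = 10.3200 * 0.99203191 * 0.57333806 - 10.5600 * 1.00000000 * 0.37824411 = 1.8754


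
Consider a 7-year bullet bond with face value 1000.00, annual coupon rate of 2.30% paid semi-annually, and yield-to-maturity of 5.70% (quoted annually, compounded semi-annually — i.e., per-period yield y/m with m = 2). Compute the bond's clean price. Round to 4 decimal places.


Coupon per period c = face * coupon_rate / m = 11.500000
Periods per year m = 2; per-period yield y/m = 0.028500
Number of cashflows N = 14
Cashflows (t years, CF_t, discount factor 1/(1+y/m)^(m*t), PV):
  t = 0.5000: CF_t = 11.500000, DF = 0.972290, PV = 11.181332
  t = 1.0000: CF_t = 11.500000, DF = 0.945347, PV = 10.871494
  t = 1.5000: CF_t = 11.500000, DF = 0.919152, PV = 10.570243
  t = 2.0000: CF_t = 11.500000, DF = 0.893682, PV = 10.277338
  t = 2.5000: CF_t = 11.500000, DF = 0.868917, PV = 9.992551
  t = 3.0000: CF_t = 11.500000, DF = 0.844840, PV = 9.715655
  t = 3.5000: CF_t = 11.500000, DF = 0.821429, PV = 9.446431
  t = 4.0000: CF_t = 11.500000, DF = 0.798667, PV = 9.184668
  t = 4.5000: CF_t = 11.500000, DF = 0.776536, PV = 8.930159
  t = 5.0000: CF_t = 11.500000, DF = 0.755018, PV = 8.682702
  t = 5.5000: CF_t = 11.500000, DF = 0.734096, PV = 8.442102
  t = 6.0000: CF_t = 11.500000, DF = 0.713754, PV = 8.208169
  t = 6.5000: CF_t = 11.500000, DF = 0.693976, PV = 7.980718
  t = 7.0000: CF_t = 1011.500000, DF = 0.674745, PV = 682.504851
Price P = sum_t PV_t = 805.988413

Answer: Price = 805.9884


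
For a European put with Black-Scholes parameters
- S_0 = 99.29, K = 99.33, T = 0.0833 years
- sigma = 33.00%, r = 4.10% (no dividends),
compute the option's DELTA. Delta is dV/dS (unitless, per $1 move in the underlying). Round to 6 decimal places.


d1 = 0.0792514639; d2 = -0.0159922761
phi(d1) = 0.3976914083; exp(-qT) = 1.0000000000; exp(-rT) = 0.9965905255
N(-d1) = 0.4684163055
Delta = -exp(-qT) * N(-d1) = -1.0000000000 * 0.4684163055 = -0.468416

Answer: Delta = -0.468416


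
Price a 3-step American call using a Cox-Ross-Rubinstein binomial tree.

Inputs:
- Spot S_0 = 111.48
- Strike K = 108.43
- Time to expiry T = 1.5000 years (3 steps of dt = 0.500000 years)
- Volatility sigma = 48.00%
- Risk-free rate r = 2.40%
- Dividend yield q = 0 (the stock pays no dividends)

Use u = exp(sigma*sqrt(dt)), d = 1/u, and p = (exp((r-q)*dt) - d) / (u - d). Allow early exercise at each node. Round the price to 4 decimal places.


Answer: Price = V(0,0) = 30.5349

Derivation:
dt = T/N = 0.500000
u = exp(sigma*sqrt(dt)) = 1.404121; d = 1/u = 0.712189
p = (exp((r-q)*dt) - d) / (u - d) = 0.433400
Discount per step: exp(-r*dt) = 0.988072
Stock lattice S(k, i) with i counting down-moves:
  k=0: S(0,0) = 111.4800
  k=1: S(1,0) = 156.5314; S(1,1) = 79.3949
  k=2: S(2,0) = 219.7889; S(2,1) = 111.4800; S(2,2) = 56.5442
  k=3: S(3,0) = 308.6102; S(3,1) = 156.5314; S(3,2) = 79.3949; S(3,3) = 40.2702
Terminal payoffs V(N, i) = max(S_T - K, 0):
  V(3,0) = 200.180192; V(3,1) = 48.101373; V(3,2) = 0.000000; V(3,3) = 0.000000
Backward induction: V(k, i) = exp(-r*dt) * [p * V(k+1, i) + (1-p) * V(k+1, i+1)]; then take max(V_cont, immediate exercise) for American.
  V(2,0) = exp(-r*dt) * [p*200.180192 + (1-p)*48.101373] = 112.652322; exercise = 111.358938; V(2,0) = max -> 112.652322
  V(2,1) = exp(-r*dt) * [p*48.101373 + (1-p)*0.000000] = 20.598452; exercise = 3.050000; V(2,1) = max -> 20.598452
  V(2,2) = exp(-r*dt) * [p*0.000000 + (1-p)*0.000000] = 0.000000; exercise = 0.000000; V(2,2) = max -> 0.000000
  V(1,0) = exp(-r*dt) * [p*112.652322 + (1-p)*20.598452] = 59.772978; exercise = 48.101373; V(1,0) = max -> 59.772978
  V(1,1) = exp(-r*dt) * [p*20.598452 + (1-p)*0.000000] = 8.820876; exercise = 0.000000; V(1,1) = max -> 8.820876
  V(0,0) = exp(-r*dt) * [p*59.772978 + (1-p)*8.820876] = 30.534878; exercise = 3.050000; V(0,0) = max -> 30.534878


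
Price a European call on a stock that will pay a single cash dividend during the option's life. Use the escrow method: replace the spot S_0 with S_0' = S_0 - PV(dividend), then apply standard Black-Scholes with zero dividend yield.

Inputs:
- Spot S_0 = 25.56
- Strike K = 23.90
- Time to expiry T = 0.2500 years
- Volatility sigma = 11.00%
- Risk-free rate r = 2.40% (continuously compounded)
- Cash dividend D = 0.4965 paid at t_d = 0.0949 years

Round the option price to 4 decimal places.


PV(D) = D * exp(-r * t_d) = 0.4965 * 0.99772499 = 0.49537046
S_0' = S_0 - PV(D) = 25.5600 - 0.49537046 = 25.06462954
d1 = (ln(S_0'/K) + (r + sigma^2/2)*T) / (sigma*sqrt(T)) = 1.00166749
d2 = d1 - sigma*sqrt(T) = 0.94666749
exp(-rT) = 0.99401796
N(d1) = 0.84174789; N(d2) = 0.82809588
C = S_0' * N(d1) - K * exp(-rT) * N(d2) = 25.06462954 * 0.84174789 - 23.9000 * 0.99401796 * 0.82809588 = 1.4250

Answer: Price = 1.4250


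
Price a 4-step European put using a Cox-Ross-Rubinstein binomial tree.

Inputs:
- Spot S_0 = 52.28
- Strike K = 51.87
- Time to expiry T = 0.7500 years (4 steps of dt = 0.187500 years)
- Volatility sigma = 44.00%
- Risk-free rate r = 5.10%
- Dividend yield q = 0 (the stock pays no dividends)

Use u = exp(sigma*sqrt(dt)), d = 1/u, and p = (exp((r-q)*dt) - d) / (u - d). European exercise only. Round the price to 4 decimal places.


dt = T/N = 0.187500
u = exp(sigma*sqrt(dt)) = 1.209885; d = 1/u = 0.826525
p = (exp((r-q)*dt) - d) / (u - d) = 0.477576
Discount per step: exp(-r*dt) = 0.990483
Stock lattice S(k, i) with i counting down-moves:
  k=0: S(0,0) = 52.2800
  k=1: S(1,0) = 63.2528; S(1,1) = 43.2107
  k=2: S(2,0) = 76.5286; S(2,1) = 52.2800; S(2,2) = 35.7147
  k=3: S(3,0) = 92.5909; S(3,1) = 63.2528; S(3,2) = 43.2107; S(3,3) = 29.5191
  k=4: S(4,0) = 112.0243; S(4,1) = 76.5286; S(4,2) = 52.2800; S(4,3) = 35.7147; S(4,4) = 24.3983
Terminal payoffs V(N, i) = max(K - S_T, 0):
  V(4,0) = 0.000000; V(4,1) = 0.000000; V(4,2) = 0.000000; V(4,3) = 16.155288; V(4,4) = 27.471747
Backward induction: V(k, i) = exp(-r*dt) * [p * V(k+1, i) + (1-p) * V(k+1, i+1)].
  V(3,0) = exp(-r*dt) * [p*0.000000 + (1-p)*0.000000] = 0.000000
  V(3,1) = exp(-r*dt) * [p*0.000000 + (1-p)*0.000000] = 0.000000
  V(3,2) = exp(-r*dt) * [p*0.000000 + (1-p)*16.155288] = 8.359593
  V(3,3) = exp(-r*dt) * [p*16.155288 + (1-p)*27.471747] = 21.857269
  V(2,0) = exp(-r*dt) * [p*0.000000 + (1-p)*0.000000] = 0.000000
  V(2,1) = exp(-r*dt) * [p*0.000000 + (1-p)*8.359593] = 4.325692
  V(2,2) = exp(-r*dt) * [p*8.359593 + (1-p)*21.857269] = 15.264441
  V(1,0) = exp(-r*dt) * [p*0.000000 + (1-p)*4.325692] = 2.238340
  V(1,1) = exp(-r*dt) * [p*4.325692 + (1-p)*15.264441] = 9.944807
  V(0,0) = exp(-r*dt) * [p*2.238340 + (1-p)*9.944807] = 6.204768

Answer: Price = V(0,0) = 6.2048


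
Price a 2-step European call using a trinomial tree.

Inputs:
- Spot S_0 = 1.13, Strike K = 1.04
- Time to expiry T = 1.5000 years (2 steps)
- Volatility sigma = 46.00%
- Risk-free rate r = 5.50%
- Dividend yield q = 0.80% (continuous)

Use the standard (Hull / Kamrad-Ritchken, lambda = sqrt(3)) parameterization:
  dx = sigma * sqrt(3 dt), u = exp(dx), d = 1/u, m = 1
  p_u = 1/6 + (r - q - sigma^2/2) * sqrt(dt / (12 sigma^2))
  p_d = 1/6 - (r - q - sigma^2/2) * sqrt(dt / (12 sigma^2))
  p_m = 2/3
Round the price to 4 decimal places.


dt = T/N = 0.750000; dx = sigma*sqrt(3*dt) = 0.690000
u = exp(dx) = 1.993716; d = 1/u = 0.501576
p_u = 0.134710, p_m = 0.666667, p_d = 0.198623
Discount per step: exp(-r*dt) = 0.959589
Stock lattice S(k, j) with j the centered position index:
  k=0: S(0,+0) = 1.1300
  k=1: S(1,-1) = 0.5668; S(1,+0) = 1.1300; S(1,+1) = 2.2529
  k=2: S(2,-2) = 0.2843; S(2,-1) = 0.5668; S(2,+0) = 1.1300; S(2,+1) = 2.2529; S(2,+2) = 4.4916
Terminal payoffs V(N, j) = max(S_T - K, 0):
  V(2,-2) = 0.000000; V(2,-1) = 0.000000; V(2,+0) = 0.090000; V(2,+1) = 1.212899; V(2,+2) = 3.451639
Backward induction: V(k, j) = exp(-r*dt) * [p_u * V(k+1, j+1) + p_m * V(k+1, j) + p_d * V(k+1, j-1)]
  V(1,-1) = exp(-r*dt) * [p_u*0.090000 + p_m*0.000000 + p_d*0.000000] = 0.011634
  V(1,+0) = exp(-r*dt) * [p_u*1.212899 + p_m*0.090000 + p_d*0.000000] = 0.214362
  V(1,+1) = exp(-r*dt) * [p_u*3.451639 + p_m*1.212899 + p_d*0.090000] = 1.239258
  V(0,+0) = exp(-r*dt) * [p_u*1.239258 + p_m*0.214362 + p_d*0.011634] = 0.299545

Answer: Price = V(0,0) = 0.2995


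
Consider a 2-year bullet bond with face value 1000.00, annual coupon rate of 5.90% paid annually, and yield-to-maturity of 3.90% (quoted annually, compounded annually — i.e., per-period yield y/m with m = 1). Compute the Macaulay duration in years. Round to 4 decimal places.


Answer: Macaulay duration = 1.9453 years

Derivation:
Coupon per period c = face * coupon_rate / m = 59.000000
Periods per year m = 1; per-period yield y/m = 0.039000
Number of cashflows N = 2
Cashflows (t years, CF_t, discount factor 1/(1+y/m)^(m*t), PV):
  t = 1.0000: CF_t = 59.000000, DF = 0.962464, PV = 56.785371
  t = 2.0000: CF_t = 1059.000000, DF = 0.926337, PV = 980.990643
Price P = sum_t PV_t = 1037.776014
Macaulay numerator sum_t t * PV_t:
  t * PV_t at t = 1.0000: 56.785371
  t * PV_t at t = 2.0000: 1961.981286
Macaulay duration D = (sum_t t * PV_t) / P = 2018.766657 / 1037.776014 = 1.945282


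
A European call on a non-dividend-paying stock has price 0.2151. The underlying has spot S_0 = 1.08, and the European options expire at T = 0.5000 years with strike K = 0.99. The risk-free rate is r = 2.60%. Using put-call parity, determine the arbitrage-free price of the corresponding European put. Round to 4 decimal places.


Put-call parity: C - P = S_0 * exp(-qT) - K * exp(-rT).
S_0 * exp(-qT) = 1.0800 * 1.00000000 = 1.08000000
K * exp(-rT) = 0.9900 * 0.98708414 = 0.97721329
P = C - S*exp(-qT) + K*exp(-rT)
P = 0.2151 - 1.08000000 + 0.97721329 = 0.1123

Answer: Put price = 0.1123


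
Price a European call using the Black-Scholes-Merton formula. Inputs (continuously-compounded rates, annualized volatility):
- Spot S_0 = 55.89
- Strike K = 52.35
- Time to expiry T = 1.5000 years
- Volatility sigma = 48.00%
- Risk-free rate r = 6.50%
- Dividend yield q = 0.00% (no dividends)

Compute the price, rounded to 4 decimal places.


d1 = (ln(S/K) + (r - q + 0.5*sigma^2) * T) / (sigma * sqrt(T)) = 0.57109434
d2 = d1 - sigma * sqrt(T) = -0.01678320
exp(-rT) = 0.90710234; exp(-qT) = 1.00000000
C = S_0 * exp(-qT) * N(d1) - K * exp(-rT) * N(d2)
N(d1) = 0.71603215; N(d2) = 0.49330479
C = 55.8900 * 1.00000000 * 0.71603215 - 52.3500 * 0.90710234 * 0.49330479 = 16.5936

Answer: Price = 16.5936


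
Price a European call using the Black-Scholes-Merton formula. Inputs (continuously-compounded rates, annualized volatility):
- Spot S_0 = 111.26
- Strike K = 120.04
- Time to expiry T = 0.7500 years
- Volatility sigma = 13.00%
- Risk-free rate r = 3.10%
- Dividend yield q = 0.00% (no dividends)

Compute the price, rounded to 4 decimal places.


Answer: Price = 2.6704

Derivation:
d1 = (ln(S/K) + (r - q + 0.5*sigma^2) * T) / (sigma * sqrt(T)) = -0.41185251
d2 = d1 - sigma * sqrt(T) = -0.52443581
exp(-rT) = 0.97701820; exp(-qT) = 1.00000000
C = S_0 * exp(-qT) * N(d1) - K * exp(-rT) * N(d2)
N(d1) = 0.34022376; N(d2) = 0.29998773
C = 111.2600 * 1.00000000 * 0.34022376 - 120.0400 * 0.97701820 * 0.29998773 = 2.6704


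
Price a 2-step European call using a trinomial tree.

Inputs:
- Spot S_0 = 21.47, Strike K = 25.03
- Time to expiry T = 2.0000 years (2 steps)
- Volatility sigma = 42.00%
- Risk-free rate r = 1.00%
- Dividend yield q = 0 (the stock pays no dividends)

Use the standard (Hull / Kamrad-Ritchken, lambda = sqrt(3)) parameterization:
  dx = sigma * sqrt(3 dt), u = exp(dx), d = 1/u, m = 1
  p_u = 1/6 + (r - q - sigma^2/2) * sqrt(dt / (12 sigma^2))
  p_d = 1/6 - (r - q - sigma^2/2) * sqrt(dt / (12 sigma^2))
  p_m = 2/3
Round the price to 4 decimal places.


dt = T/N = 1.000000; dx = sigma*sqrt(3*dt) = 0.727461
u = exp(dx) = 2.069819; d = 1/u = 0.483134
p_u = 0.112918, p_m = 0.666667, p_d = 0.220415
Discount per step: exp(-r*dt) = 0.990050
Stock lattice S(k, j) with j the centered position index:
  k=0: S(0,+0) = 21.4700
  k=1: S(1,-1) = 10.3729; S(1,+0) = 21.4700; S(1,+1) = 44.4390
  k=2: S(2,-2) = 5.0115; S(2,-1) = 10.3729; S(2,+0) = 21.4700; S(2,+1) = 44.4390; S(2,+2) = 91.9807
Terminal payoffs V(N, j) = max(S_T - K, 0):
  V(2,-2) = 0.000000; V(2,-1) = 0.000000; V(2,+0) = 0.000000; V(2,+1) = 19.409022; V(2,+2) = 66.950748
Backward induction: V(k, j) = exp(-r*dt) * [p_u * V(k+1, j+1) + p_m * V(k+1, j) + p_d * V(k+1, j-1)]
  V(1,-1) = exp(-r*dt) * [p_u*0.000000 + p_m*0.000000 + p_d*0.000000] = 0.000000
  V(1,+0) = exp(-r*dt) * [p_u*19.409022 + p_m*0.000000 + p_d*0.000000] = 2.169823
  V(1,+1) = exp(-r*dt) * [p_u*66.950748 + p_m*19.409022 + p_d*0.000000] = 20.295328
  V(0,+0) = exp(-r*dt) * [p_u*20.295328 + p_m*2.169823 + p_d*0.000000] = 3.701062

Answer: Price = V(0,0) = 3.7011


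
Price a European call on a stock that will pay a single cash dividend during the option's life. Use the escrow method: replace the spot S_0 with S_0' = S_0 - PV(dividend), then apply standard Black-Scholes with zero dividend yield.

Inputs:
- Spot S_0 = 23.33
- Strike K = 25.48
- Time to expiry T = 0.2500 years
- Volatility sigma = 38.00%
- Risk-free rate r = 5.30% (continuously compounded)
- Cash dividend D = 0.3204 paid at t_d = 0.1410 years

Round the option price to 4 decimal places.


Answer: Price = 0.9501

Derivation:
PV(D) = D * exp(-r * t_d) = 0.3204 * 0.99255485 = 0.31801458
S_0' = S_0 - PV(D) = 23.3300 - 0.31801458 = 23.01198542
d1 = (ln(S_0'/K) + (r + sigma^2/2)*T) / (sigma*sqrt(T)) = -0.37146655
d2 = d1 - sigma*sqrt(T) = -0.56146655
exp(-rT) = 0.98683739
N(d1) = 0.35514503; N(d2) = 0.28723976
C = S_0' * N(d1) - K * exp(-rT) * N(d2) = 23.01198542 * 0.35514503 - 25.4800 * 0.98683739 * 0.28723976 = 0.9501


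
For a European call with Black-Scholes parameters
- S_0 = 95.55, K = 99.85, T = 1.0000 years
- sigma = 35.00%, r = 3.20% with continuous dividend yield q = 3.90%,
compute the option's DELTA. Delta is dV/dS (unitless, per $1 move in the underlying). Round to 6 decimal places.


Answer: Delta = 0.492089

Derivation:
d1 = 0.0292303166; d2 = -0.3207696834
phi(d1) = 0.3987718864; exp(-qT) = 0.9617507091; exp(-rT) = 0.9685065821
N(d1) = 0.5116595488
Delta = exp(-qT) * N(d1) = 0.9617507091 * 0.5116595488 = 0.492089


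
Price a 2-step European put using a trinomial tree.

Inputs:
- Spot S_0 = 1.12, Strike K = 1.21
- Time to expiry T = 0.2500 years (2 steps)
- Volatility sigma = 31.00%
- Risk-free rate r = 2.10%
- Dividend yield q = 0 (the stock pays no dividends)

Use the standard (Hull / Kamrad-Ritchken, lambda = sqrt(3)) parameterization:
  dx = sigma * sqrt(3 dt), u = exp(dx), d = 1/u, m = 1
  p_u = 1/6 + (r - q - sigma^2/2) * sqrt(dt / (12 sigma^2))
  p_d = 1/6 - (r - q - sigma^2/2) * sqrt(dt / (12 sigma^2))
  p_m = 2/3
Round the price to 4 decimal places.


dt = T/N = 0.125000; dx = sigma*sqrt(3*dt) = 0.189835
u = exp(dx) = 1.209051; d = 1/u = 0.827095
p_u = 0.157761, p_m = 0.666667, p_d = 0.175572
Discount per step: exp(-r*dt) = 0.997378
Stock lattice S(k, j) with j the centered position index:
  k=0: S(0,+0) = 1.1200
  k=1: S(1,-1) = 0.9263; S(1,+0) = 1.1200; S(1,+1) = 1.3541
  k=2: S(2,-2) = 0.7662; S(2,-1) = 0.9263; S(2,+0) = 1.1200; S(2,+1) = 1.3541; S(2,+2) = 1.6372
Terminal payoffs V(N, j) = max(K - S_T, 0):
  V(2,-2) = 0.443823; V(2,-1) = 0.283653; V(2,+0) = 0.090000; V(2,+1) = 0.000000; V(2,+2) = 0.000000
Backward induction: V(k, j) = exp(-r*dt) * [p_u * V(k+1, j+1) + p_m * V(k+1, j) + p_d * V(k+1, j-1)]
  V(1,-1) = exp(-r*dt) * [p_u*0.090000 + p_m*0.283653 + p_d*0.443823] = 0.280487
  V(1,+0) = exp(-r*dt) * [p_u*0.000000 + p_m*0.090000 + p_d*0.283653] = 0.109514
  V(1,+1) = exp(-r*dt) * [p_u*0.000000 + p_m*0.000000 + p_d*0.090000] = 0.015760
  V(0,+0) = exp(-r*dt) * [p_u*0.015760 + p_m*0.109514 + p_d*0.280487] = 0.124414

Answer: Price = V(0,0) = 0.1244


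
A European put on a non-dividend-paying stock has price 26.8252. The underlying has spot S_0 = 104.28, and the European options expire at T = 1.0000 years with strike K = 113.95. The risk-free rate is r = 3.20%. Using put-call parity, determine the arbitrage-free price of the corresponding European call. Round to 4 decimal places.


Put-call parity: C - P = S_0 * exp(-qT) - K * exp(-rT).
S_0 * exp(-qT) = 104.2800 * 1.00000000 = 104.28000000
K * exp(-rT) = 113.9500 * 0.96850658 = 110.36132503
C = P + S*exp(-qT) - K*exp(-rT)
C = 26.8252 + 104.28000000 - 110.36132503 = 20.7439

Answer: Call price = 20.7439


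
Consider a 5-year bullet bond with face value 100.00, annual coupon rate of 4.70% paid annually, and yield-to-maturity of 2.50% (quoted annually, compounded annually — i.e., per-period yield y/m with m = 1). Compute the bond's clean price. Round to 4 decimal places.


Answer: Price = 110.2208

Derivation:
Coupon per period c = face * coupon_rate / m = 4.700000
Periods per year m = 1; per-period yield y/m = 0.025000
Number of cashflows N = 5
Cashflows (t years, CF_t, discount factor 1/(1+y/m)^(m*t), PV):
  t = 1.0000: CF_t = 4.700000, DF = 0.975610, PV = 4.585366
  t = 2.0000: CF_t = 4.700000, DF = 0.951814, PV = 4.473528
  t = 3.0000: CF_t = 4.700000, DF = 0.928599, PV = 4.364417
  t = 4.0000: CF_t = 4.700000, DF = 0.905951, PV = 4.257968
  t = 5.0000: CF_t = 104.700000, DF = 0.883854, PV = 92.539544
Price P = sum_t PV_t = 110.220823


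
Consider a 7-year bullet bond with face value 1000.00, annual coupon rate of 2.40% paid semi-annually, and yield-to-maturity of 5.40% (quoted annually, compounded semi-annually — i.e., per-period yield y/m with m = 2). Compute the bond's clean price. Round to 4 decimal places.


Answer: Price = 827.0412

Derivation:
Coupon per period c = face * coupon_rate / m = 12.000000
Periods per year m = 2; per-period yield y/m = 0.027000
Number of cashflows N = 14
Cashflows (t years, CF_t, discount factor 1/(1+y/m)^(m*t), PV):
  t = 0.5000: CF_t = 12.000000, DF = 0.973710, PV = 11.684518
  t = 1.0000: CF_t = 12.000000, DF = 0.948111, PV = 11.377330
  t = 1.5000: CF_t = 12.000000, DF = 0.923185, PV = 11.078218
  t = 2.0000: CF_t = 12.000000, DF = 0.898914, PV = 10.786970
  t = 2.5000: CF_t = 12.000000, DF = 0.875282, PV = 10.503379
  t = 3.0000: CF_t = 12.000000, DF = 0.852270, PV = 10.227243
  t = 3.5000: CF_t = 12.000000, DF = 0.829864, PV = 9.958367
  t = 4.0000: CF_t = 12.000000, DF = 0.808047, PV = 9.696560
  t = 4.5000: CF_t = 12.000000, DF = 0.786803, PV = 9.441636
  t = 5.0000: CF_t = 12.000000, DF = 0.766118, PV = 9.193414
  t = 5.5000: CF_t = 12.000000, DF = 0.745976, PV = 8.951717
  t = 6.0000: CF_t = 12.000000, DF = 0.726365, PV = 8.716375
  t = 6.5000: CF_t = 12.000000, DF = 0.707268, PV = 8.487220
  t = 7.0000: CF_t = 1012.000000, DF = 0.688674, PV = 696.938253
Price P = sum_t PV_t = 827.041201


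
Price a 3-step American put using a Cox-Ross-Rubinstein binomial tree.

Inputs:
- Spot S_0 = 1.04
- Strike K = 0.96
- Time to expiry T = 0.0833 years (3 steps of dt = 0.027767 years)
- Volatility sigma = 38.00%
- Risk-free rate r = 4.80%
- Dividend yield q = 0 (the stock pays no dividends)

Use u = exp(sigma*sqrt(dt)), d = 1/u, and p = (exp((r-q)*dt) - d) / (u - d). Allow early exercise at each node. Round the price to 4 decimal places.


dt = T/N = 0.027767
u = exp(sigma*sqrt(dt)) = 1.065368; d = 1/u = 0.938642
p = (exp((r-q)*dt) - d) / (u - d) = 0.494699
Discount per step: exp(-r*dt) = 0.998668
Stock lattice S(k, i) with i counting down-moves:
  k=0: S(0,0) = 1.0400
  k=1: S(1,0) = 1.1080; S(1,1) = 0.9762
  k=2: S(2,0) = 1.1804; S(2,1) = 1.0400; S(2,2) = 0.9163
  k=3: S(3,0) = 1.2576; S(3,1) = 1.1080; S(3,2) = 0.9762; S(3,3) = 0.8601
Terminal payoffs V(N, i) = max(K - S_T, 0):
  V(3,0) = 0.000000; V(3,1) = 0.000000; V(3,2) = 0.000000; V(3,3) = 0.099930
Backward induction: V(k, i) = exp(-r*dt) * [p * V(k+1, i) + (1-p) * V(k+1, i+1)]; then take max(V_cont, immediate exercise) for American.
  V(2,0) = exp(-r*dt) * [p*0.000000 + (1-p)*0.000000] = 0.000000; exercise = 0.000000; V(2,0) = max -> 0.000000
  V(2,1) = exp(-r*dt) * [p*0.000000 + (1-p)*0.000000] = 0.000000; exercise = 0.000000; V(2,1) = max -> 0.000000
  V(2,2) = exp(-r*dt) * [p*0.000000 + (1-p)*0.099930] = 0.050427; exercise = 0.043708; V(2,2) = max -> 0.050427
  V(1,0) = exp(-r*dt) * [p*0.000000 + (1-p)*0.000000] = 0.000000; exercise = 0.000000; V(1,0) = max -> 0.000000
  V(1,1) = exp(-r*dt) * [p*0.000000 + (1-p)*0.050427] = 0.025447; exercise = 0.000000; V(1,1) = max -> 0.025447
  V(0,0) = exp(-r*dt) * [p*0.000000 + (1-p)*0.025447] = 0.012841; exercise = 0.000000; V(0,0) = max -> 0.012841

Answer: Price = V(0,0) = 0.0128


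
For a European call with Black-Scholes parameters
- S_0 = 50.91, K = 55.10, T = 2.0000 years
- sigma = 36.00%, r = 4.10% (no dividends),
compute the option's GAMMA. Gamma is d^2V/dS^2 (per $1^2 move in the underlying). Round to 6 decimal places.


Answer: Gamma = 0.014879

Derivation:
d1 = 0.2602735370; d2 = -0.2488433454
phi(d1) = 0.3856559261; exp(-qT) = 1.0000000000; exp(-rT) = 0.9212719587
Gamma = exp(-qT) * phi(d1) / (S * sigma * sqrt(T)) = 1.0000000000 * 0.3856559261 / (50.9100 * 0.3600 * 1.4142135624) = 0.014879


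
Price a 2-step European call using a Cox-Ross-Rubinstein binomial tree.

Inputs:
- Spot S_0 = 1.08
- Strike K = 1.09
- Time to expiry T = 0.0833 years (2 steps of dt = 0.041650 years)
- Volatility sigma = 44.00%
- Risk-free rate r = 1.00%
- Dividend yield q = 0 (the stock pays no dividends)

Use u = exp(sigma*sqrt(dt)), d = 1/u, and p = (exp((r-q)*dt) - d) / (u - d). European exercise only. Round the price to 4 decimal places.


dt = T/N = 0.041650
u = exp(sigma*sqrt(dt)) = 1.093952; d = 1/u = 0.914117
p = (exp((r-q)*dt) - d) / (u - d) = 0.479882
Discount per step: exp(-r*dt) = 0.999584
Stock lattice S(k, i) with i counting down-moves:
  k=0: S(0,0) = 1.0800
  k=1: S(1,0) = 1.1815; S(1,1) = 0.9872
  k=2: S(2,0) = 1.2925; S(2,1) = 1.0800; S(2,2) = 0.9025
Terminal payoffs V(N, i) = max(S_T - K, 0):
  V(2,0) = 0.202469; V(2,1) = 0.000000; V(2,2) = 0.000000
Backward induction: V(k, i) = exp(-r*dt) * [p * V(k+1, i) + (1-p) * V(k+1, i+1)].
  V(1,0) = exp(-r*dt) * [p*0.202469 + (1-p)*0.000000] = 0.097121
  V(1,1) = exp(-r*dt) * [p*0.000000 + (1-p)*0.000000] = 0.000000
  V(0,0) = exp(-r*dt) * [p*0.097121 + (1-p)*0.000000] = 0.046587

Answer: Price = V(0,0) = 0.0466


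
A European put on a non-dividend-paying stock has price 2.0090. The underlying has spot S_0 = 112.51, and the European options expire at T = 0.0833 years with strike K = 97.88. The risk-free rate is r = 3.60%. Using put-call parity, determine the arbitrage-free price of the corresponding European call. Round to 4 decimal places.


Put-call parity: C - P = S_0 * exp(-qT) - K * exp(-rT).
S_0 * exp(-qT) = 112.5100 * 1.00000000 = 112.51000000
K * exp(-rT) = 97.8800 * 0.99700569 = 97.58691712
C = P + S*exp(-qT) - K*exp(-rT)
C = 2.0090 + 112.51000000 - 97.58691712 = 16.9321

Answer: Call price = 16.9321


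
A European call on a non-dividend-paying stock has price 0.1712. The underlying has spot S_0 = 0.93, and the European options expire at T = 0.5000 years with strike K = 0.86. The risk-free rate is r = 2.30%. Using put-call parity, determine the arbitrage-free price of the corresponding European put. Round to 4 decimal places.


Put-call parity: C - P = S_0 * exp(-qT) - K * exp(-rT).
S_0 * exp(-qT) = 0.9300 * 1.00000000 = 0.93000000
K * exp(-rT) = 0.8600 * 0.98856587 = 0.85016665
P = C - S*exp(-qT) + K*exp(-rT)
P = 0.1712 - 0.93000000 + 0.85016665 = 0.0914

Answer: Put price = 0.0914


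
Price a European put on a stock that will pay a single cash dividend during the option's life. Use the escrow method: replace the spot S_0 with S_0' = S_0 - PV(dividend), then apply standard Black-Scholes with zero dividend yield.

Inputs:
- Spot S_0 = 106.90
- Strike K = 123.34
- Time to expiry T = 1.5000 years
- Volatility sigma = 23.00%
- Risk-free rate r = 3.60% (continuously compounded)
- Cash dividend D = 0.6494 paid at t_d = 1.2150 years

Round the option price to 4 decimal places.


PV(D) = D * exp(-r * t_d) = 0.6494 * 0.95720280 = 0.62160750
S_0' = S_0 - PV(D) = 106.9000 - 0.62160750 = 106.27839250
d1 = (ln(S_0'/K) + (r + sigma^2/2)*T) / (sigma*sqrt(T)) = -0.19598678
d2 = d1 - sigma*sqrt(T) = -0.47767810
exp(-rT) = 0.94743211
N(-d1) = 0.57768974; N(-d2) = 0.68356033
P = K * exp(-rT) * N(-d2) - S_0' * N(-d1) = 123.3400 * 0.94743211 * 0.68356033 - 106.27839250 * 0.57768974 = 18.4824

Answer: Price = 18.4824


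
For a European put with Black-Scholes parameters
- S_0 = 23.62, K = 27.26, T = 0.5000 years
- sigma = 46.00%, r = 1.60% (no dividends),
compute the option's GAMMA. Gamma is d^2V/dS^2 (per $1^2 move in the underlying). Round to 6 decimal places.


d1 = -0.2534105164; d2 = -0.5786796357
phi(d1) = 0.3863363260; exp(-qT) = 1.0000000000; exp(-rT) = 0.9920319148
Gamma = exp(-qT) * phi(d1) / (S * sigma * sqrt(T)) = 1.0000000000 * 0.3863363260 / (23.6200 * 0.4600 * 0.7071067812) = 0.050286

Answer: Gamma = 0.050286


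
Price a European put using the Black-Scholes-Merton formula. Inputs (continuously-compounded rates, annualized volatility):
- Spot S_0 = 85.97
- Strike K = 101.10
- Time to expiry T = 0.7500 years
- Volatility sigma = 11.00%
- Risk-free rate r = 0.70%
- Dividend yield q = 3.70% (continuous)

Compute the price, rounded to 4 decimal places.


d1 = (ln(S/K) + (r - q + 0.5*sigma^2) * T) / (sigma * sqrt(T)) = -1.89028916
d2 = d1 - sigma * sqrt(T) = -1.98555196
exp(-rT) = 0.99476376; exp(-qT) = 0.97263149
P = K * exp(-rT) * N(-d2) - S_0 * exp(-qT) * N(-d1)
N(-d1) = 0.97064035; N(-d2) = 0.97645845
P = 101.1000 * 0.99476376 * 0.97645845 - 85.9700 * 0.97263149 * 0.97064035 = 17.0409

Answer: Price = 17.0409


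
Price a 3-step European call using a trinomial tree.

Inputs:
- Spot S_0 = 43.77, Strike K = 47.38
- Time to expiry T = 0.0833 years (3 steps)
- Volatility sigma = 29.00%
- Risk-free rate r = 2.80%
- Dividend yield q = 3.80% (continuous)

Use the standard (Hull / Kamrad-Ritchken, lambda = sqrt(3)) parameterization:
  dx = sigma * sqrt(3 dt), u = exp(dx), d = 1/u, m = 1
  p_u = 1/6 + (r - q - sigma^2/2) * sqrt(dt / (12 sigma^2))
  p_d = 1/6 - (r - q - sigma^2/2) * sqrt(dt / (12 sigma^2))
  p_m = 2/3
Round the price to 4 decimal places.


dt = T/N = 0.027767; dx = sigma*sqrt(3*dt) = 0.083699
u = exp(dx) = 1.087302; d = 1/u = 0.919708
p_u = 0.158033, p_m = 0.666667, p_d = 0.175300
Discount per step: exp(-r*dt) = 0.999223
Stock lattice S(k, j) with j the centered position index:
  k=0: S(0,+0) = 43.7700
  k=1: S(1,-1) = 40.2556; S(1,+0) = 43.7700; S(1,+1) = 47.5912
  k=2: S(2,-2) = 37.0234; S(2,-1) = 40.2556; S(2,+0) = 43.7700; S(2,+1) = 47.5912; S(2,+2) = 51.7460
  k=3: S(3,-3) = 34.0507; S(3,-2) = 37.0234; S(3,-1) = 40.2556; S(3,+0) = 43.7700; S(3,+1) = 47.5912; S(3,+2) = 51.7460; S(3,+3) = 56.2635
Terminal payoffs V(N, j) = max(S_T - K, 0):
  V(3,-3) = 0.000000; V(3,-2) = 0.000000; V(3,-1) = 0.000000; V(3,+0) = 0.000000; V(3,+1) = 0.211192; V(3,+2) = 4.365980; V(3,+3) = 8.883487
Backward induction: V(k, j) = exp(-r*dt) * [p_u * V(k+1, j+1) + p_m * V(k+1, j) + p_d * V(k+1, j-1)]
  V(2,-2) = exp(-r*dt) * [p_u*0.000000 + p_m*0.000000 + p_d*0.000000] = 0.000000
  V(2,-1) = exp(-r*dt) * [p_u*0.000000 + p_m*0.000000 + p_d*0.000000] = 0.000000
  V(2,+0) = exp(-r*dt) * [p_u*0.211192 + p_m*0.000000 + p_d*0.000000] = 0.033349
  V(2,+1) = exp(-r*dt) * [p_u*4.365980 + p_m*0.211192 + p_d*0.000000] = 0.830118
  V(2,+2) = exp(-r*dt) * [p_u*8.883487 + p_m*4.365980 + p_d*0.211192] = 4.348177
  V(1,-1) = exp(-r*dt) * [p_u*0.033349 + p_m*0.000000 + p_d*0.000000] = 0.005266
  V(1,+0) = exp(-r*dt) * [p_u*0.830118 + p_m*0.033349 + p_d*0.000000] = 0.153300
  V(1,+1) = exp(-r*dt) * [p_u*4.348177 + p_m*0.830118 + p_d*0.033349] = 1.245445
  V(0,+0) = exp(-r*dt) * [p_u*1.245445 + p_m*0.153300 + p_d*0.005266] = 0.299711

Answer: Price = V(0,0) = 0.2997


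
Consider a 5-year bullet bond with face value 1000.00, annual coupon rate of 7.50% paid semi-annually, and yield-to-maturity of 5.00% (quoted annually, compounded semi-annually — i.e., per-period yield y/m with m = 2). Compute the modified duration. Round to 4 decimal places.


Coupon per period c = face * coupon_rate / m = 37.500000
Periods per year m = 2; per-period yield y/m = 0.025000
Number of cashflows N = 10
Cashflows (t years, CF_t, discount factor 1/(1+y/m)^(m*t), PV):
  t = 0.5000: CF_t = 37.500000, DF = 0.975610, PV = 36.585366
  t = 1.0000: CF_t = 37.500000, DF = 0.951814, PV = 35.693040
  t = 1.5000: CF_t = 37.500000, DF = 0.928599, PV = 34.822478
  t = 2.0000: CF_t = 37.500000, DF = 0.905951, PV = 33.973149
  t = 2.5000: CF_t = 37.500000, DF = 0.883854, PV = 33.144536
  t = 3.0000: CF_t = 37.500000, DF = 0.862297, PV = 32.336132
  t = 3.5000: CF_t = 37.500000, DF = 0.841265, PV = 31.547446
  t = 4.0000: CF_t = 37.500000, DF = 0.820747, PV = 30.777996
  t = 4.5000: CF_t = 37.500000, DF = 0.800728, PV = 30.027314
  t = 5.0000: CF_t = 1037.500000, DF = 0.781198, PV = 810.493342
Price P = sum_t PV_t = 1109.400799
First compute Macaulay numerator sum_t t * PV_t:
  t * PV_t at t = 0.5000: 18.292683
  t * PV_t at t = 1.0000: 35.693040
  t * PV_t at t = 1.5000: 52.233717
  t * PV_t at t = 2.0000: 67.946298
  t * PV_t at t = 2.5000: 82.861339
  t * PV_t at t = 3.0000: 97.008397
  t * PV_t at t = 3.5000: 110.416062
  t * PV_t at t = 4.0000: 123.111986
  t * PV_t at t = 4.5000: 135.122911
  t * PV_t at t = 5.0000: 4052.466709
Macaulay duration D = 4775.153143 / 1109.400799 = 4.304263
Modified duration = D / (1 + y/m) = 4.304263 / (1 + 0.025000) = 4.199281

Answer: Modified duration = 4.1993


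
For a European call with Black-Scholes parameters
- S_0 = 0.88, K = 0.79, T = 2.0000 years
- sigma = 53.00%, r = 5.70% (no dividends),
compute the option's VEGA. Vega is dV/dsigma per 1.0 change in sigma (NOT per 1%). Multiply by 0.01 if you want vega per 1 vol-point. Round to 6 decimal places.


d1 = 0.6708028010; d2 = -0.0787303870
phi(d1) = 0.3185656406; exp(-qT) = 1.0000000000; exp(-rT) = 0.8922579559
Vega = S * exp(-qT) * phi(d1) * sqrt(T) = 0.8800 * 1.0000000000 * 0.3185656406 * 1.4142135624 = 0.396457

Answer: Vega = 0.396457


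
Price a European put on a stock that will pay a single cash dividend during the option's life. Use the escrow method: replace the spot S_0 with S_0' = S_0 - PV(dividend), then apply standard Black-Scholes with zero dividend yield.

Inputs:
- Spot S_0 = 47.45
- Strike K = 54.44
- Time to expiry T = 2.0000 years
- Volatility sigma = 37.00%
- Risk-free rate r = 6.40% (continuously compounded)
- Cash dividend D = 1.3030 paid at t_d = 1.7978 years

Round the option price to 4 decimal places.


Answer: Price = 10.5454

Derivation:
PV(D) = D * exp(-r * t_d) = 1.3030 * 0.89131338 = 1.16138133
S_0' = S_0 - PV(D) = 47.4500 - 1.16138133 = 46.28861867
d1 = (ln(S_0'/K) + (r + sigma^2/2)*T) / (sigma*sqrt(T)) = 0.19626405
d2 = d1 - sigma*sqrt(T) = -0.32699496
exp(-rT) = 0.87985338
N(-d1) = 0.42220175; N(-d2) = 0.62816415
P = K * exp(-rT) * N(-d2) - S_0' * N(-d1) = 54.4400 * 0.87985338 * 0.62816415 - 46.28861867 * 0.42220175 = 10.5454


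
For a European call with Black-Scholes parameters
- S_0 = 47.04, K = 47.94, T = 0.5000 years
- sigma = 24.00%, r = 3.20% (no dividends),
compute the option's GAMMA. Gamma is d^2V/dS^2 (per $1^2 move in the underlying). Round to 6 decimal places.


Answer: Gamma = 0.049861

Derivation:
d1 = 0.0674584264; d2 = -0.1022472011
phi(d1) = 0.3980355911; exp(-qT) = 1.0000000000; exp(-rT) = 0.9841273201
Gamma = exp(-qT) * phi(d1) / (S * sigma * sqrt(T)) = 1.0000000000 * 0.3980355911 / (47.0400 * 0.2400 * 0.7071067812) = 0.049861


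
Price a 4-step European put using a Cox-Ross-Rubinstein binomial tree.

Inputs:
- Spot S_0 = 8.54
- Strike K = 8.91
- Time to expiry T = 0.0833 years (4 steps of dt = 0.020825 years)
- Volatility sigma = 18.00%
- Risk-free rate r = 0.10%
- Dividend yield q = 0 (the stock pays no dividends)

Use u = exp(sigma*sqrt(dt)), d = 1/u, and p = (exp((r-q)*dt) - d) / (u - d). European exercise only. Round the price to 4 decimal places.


Answer: Price = V(0,0) = 0.4237

Derivation:
dt = T/N = 0.020825
u = exp(sigma*sqrt(dt)) = 1.026316; d = 1/u = 0.974359
p = (exp((r-q)*dt) - d) / (u - d) = 0.493907
Discount per step: exp(-r*dt) = 0.999979
Stock lattice S(k, i) with i counting down-moves:
  k=0: S(0,0) = 8.5400
  k=1: S(1,0) = 8.7647; S(1,1) = 8.3210
  k=2: S(2,0) = 8.9954; S(2,1) = 8.5400; S(2,2) = 8.1077
  k=3: S(3,0) = 9.2321; S(3,1) = 8.7647; S(3,2) = 8.3210; S(3,3) = 7.8998
  k=4: S(4,0) = 9.4751; S(4,1) = 8.9954; S(4,2) = 8.5400; S(4,3) = 8.1077; S(4,4) = 7.6972
Terminal payoffs V(N, i) = max(K - S_T, 0):
  V(4,0) = 0.000000; V(4,1) = 0.000000; V(4,2) = 0.370000; V(4,3) = 0.802335; V(4,4) = 1.212784
Backward induction: V(k, i) = exp(-r*dt) * [p * V(k+1, i) + (1-p) * V(k+1, i+1)].
  V(3,0) = exp(-r*dt) * [p*0.000000 + (1-p)*0.000000] = 0.000000
  V(3,1) = exp(-r*dt) * [p*0.000000 + (1-p)*0.370000] = 0.187250
  V(3,2) = exp(-r*dt) * [p*0.370000 + (1-p)*0.802335] = 0.588789
  V(3,3) = exp(-r*dt) * [p*0.802335 + (1-p)*1.212784] = 1.010039
  V(2,0) = exp(-r*dt) * [p*0.000000 + (1-p)*0.187250] = 0.094764
  V(2,1) = exp(-r*dt) * [p*0.187250 + (1-p)*0.588789] = 0.390458
  V(2,2) = exp(-r*dt) * [p*0.588789 + (1-p)*1.010039] = 0.801964
  V(1,0) = exp(-r*dt) * [p*0.094764 + (1-p)*0.390458] = 0.244408
  V(1,1) = exp(-r*dt) * [p*0.390458 + (1-p)*0.801964] = 0.598706
  V(0,0) = exp(-r*dt) * [p*0.244408 + (1-p)*0.598706] = 0.423707


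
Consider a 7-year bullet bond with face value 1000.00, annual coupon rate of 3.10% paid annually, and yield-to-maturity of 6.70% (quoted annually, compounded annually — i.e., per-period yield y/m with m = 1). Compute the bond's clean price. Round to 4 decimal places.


Coupon per period c = face * coupon_rate / m = 31.000000
Periods per year m = 1; per-period yield y/m = 0.067000
Number of cashflows N = 7
Cashflows (t years, CF_t, discount factor 1/(1+y/m)^(m*t), PV):
  t = 1.0000: CF_t = 31.000000, DF = 0.937207, PV = 29.053421
  t = 2.0000: CF_t = 31.000000, DF = 0.878357, PV = 27.229073
  t = 3.0000: CF_t = 31.000000, DF = 0.823203, PV = 25.519281
  t = 4.0000: CF_t = 31.000000, DF = 0.771511, PV = 23.916852
  t = 5.0000: CF_t = 31.000000, DF = 0.723066, PV = 22.415044
  t = 6.0000: CF_t = 31.000000, DF = 0.677663, PV = 21.007539
  t = 7.0000: CF_t = 1031.000000, DF = 0.635110, PV = 654.798581
Price P = sum_t PV_t = 803.939790

Answer: Price = 803.9398


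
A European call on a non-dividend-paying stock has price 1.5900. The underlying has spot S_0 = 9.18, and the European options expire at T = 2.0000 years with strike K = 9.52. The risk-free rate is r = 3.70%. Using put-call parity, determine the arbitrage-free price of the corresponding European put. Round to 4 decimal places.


Put-call parity: C - P = S_0 * exp(-qT) - K * exp(-rT).
S_0 * exp(-qT) = 9.1800 * 1.00000000 = 9.18000000
K * exp(-rT) = 9.5200 * 0.92867169 = 8.84095453
P = C - S*exp(-qT) + K*exp(-rT)
P = 1.5900 - 9.18000000 + 8.84095453 = 1.2510

Answer: Put price = 1.2510


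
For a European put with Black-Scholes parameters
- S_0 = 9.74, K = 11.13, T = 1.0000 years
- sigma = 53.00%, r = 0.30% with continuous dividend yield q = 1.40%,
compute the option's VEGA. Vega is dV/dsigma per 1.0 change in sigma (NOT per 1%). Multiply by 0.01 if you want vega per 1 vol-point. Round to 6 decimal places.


Answer: Vega = 3.831570

Derivation:
d1 = -0.0074585804; d2 = -0.5374585804
phi(d1) = 0.3989311839; exp(-qT) = 0.9860975443; exp(-rT) = 0.9970044955
Vega = S * exp(-qT) * phi(d1) * sqrt(T) = 9.7400 * 0.9860975443 * 0.3989311839 * 1.0000000000 = 3.831570


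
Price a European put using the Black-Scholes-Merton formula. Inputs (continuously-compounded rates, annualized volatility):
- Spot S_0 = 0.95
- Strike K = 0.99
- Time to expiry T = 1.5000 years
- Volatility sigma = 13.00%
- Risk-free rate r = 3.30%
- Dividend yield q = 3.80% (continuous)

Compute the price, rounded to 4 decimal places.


Answer: Price = 0.0835

Derivation:
d1 = (ln(S/K) + (r - q + 0.5*sigma^2) * T) / (sigma * sqrt(T)) = -0.22653358
d2 = d1 - sigma * sqrt(T) = -0.38575041
exp(-rT) = 0.95170516; exp(-qT) = 0.94459407
P = K * exp(-rT) * N(-d2) - S_0 * exp(-qT) * N(-d1)
N(-d1) = 0.58960678; N(-d2) = 0.65015924
P = 0.9900 * 0.95170516 * 0.65015924 - 0.9500 * 0.94459407 * 0.58960678 = 0.0835
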